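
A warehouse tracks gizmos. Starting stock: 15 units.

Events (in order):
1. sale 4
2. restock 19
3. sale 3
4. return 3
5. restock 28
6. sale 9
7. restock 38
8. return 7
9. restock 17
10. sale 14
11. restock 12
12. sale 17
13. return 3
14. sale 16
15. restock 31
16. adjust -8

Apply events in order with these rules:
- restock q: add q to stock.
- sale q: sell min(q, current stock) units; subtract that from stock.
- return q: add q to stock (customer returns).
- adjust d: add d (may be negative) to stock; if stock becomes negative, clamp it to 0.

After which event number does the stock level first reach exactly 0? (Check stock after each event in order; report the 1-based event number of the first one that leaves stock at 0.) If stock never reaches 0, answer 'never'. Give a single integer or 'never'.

Answer: never

Derivation:
Processing events:
Start: stock = 15
  Event 1 (sale 4): sell min(4,15)=4. stock: 15 - 4 = 11. total_sold = 4
  Event 2 (restock 19): 11 + 19 = 30
  Event 3 (sale 3): sell min(3,30)=3. stock: 30 - 3 = 27. total_sold = 7
  Event 4 (return 3): 27 + 3 = 30
  Event 5 (restock 28): 30 + 28 = 58
  Event 6 (sale 9): sell min(9,58)=9. stock: 58 - 9 = 49. total_sold = 16
  Event 7 (restock 38): 49 + 38 = 87
  Event 8 (return 7): 87 + 7 = 94
  Event 9 (restock 17): 94 + 17 = 111
  Event 10 (sale 14): sell min(14,111)=14. stock: 111 - 14 = 97. total_sold = 30
  Event 11 (restock 12): 97 + 12 = 109
  Event 12 (sale 17): sell min(17,109)=17. stock: 109 - 17 = 92. total_sold = 47
  Event 13 (return 3): 92 + 3 = 95
  Event 14 (sale 16): sell min(16,95)=16. stock: 95 - 16 = 79. total_sold = 63
  Event 15 (restock 31): 79 + 31 = 110
  Event 16 (adjust -8): 110 + -8 = 102
Final: stock = 102, total_sold = 63

Stock never reaches 0.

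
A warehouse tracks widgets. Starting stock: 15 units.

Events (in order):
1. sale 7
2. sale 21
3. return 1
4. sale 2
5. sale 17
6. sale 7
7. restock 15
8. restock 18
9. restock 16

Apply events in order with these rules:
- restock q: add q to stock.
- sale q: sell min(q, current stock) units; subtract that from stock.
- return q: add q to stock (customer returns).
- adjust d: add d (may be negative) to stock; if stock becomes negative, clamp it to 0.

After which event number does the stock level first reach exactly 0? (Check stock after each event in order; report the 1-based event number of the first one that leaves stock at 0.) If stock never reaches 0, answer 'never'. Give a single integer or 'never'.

Answer: 2

Derivation:
Processing events:
Start: stock = 15
  Event 1 (sale 7): sell min(7,15)=7. stock: 15 - 7 = 8. total_sold = 7
  Event 2 (sale 21): sell min(21,8)=8. stock: 8 - 8 = 0. total_sold = 15
  Event 3 (return 1): 0 + 1 = 1
  Event 4 (sale 2): sell min(2,1)=1. stock: 1 - 1 = 0. total_sold = 16
  Event 5 (sale 17): sell min(17,0)=0. stock: 0 - 0 = 0. total_sold = 16
  Event 6 (sale 7): sell min(7,0)=0. stock: 0 - 0 = 0. total_sold = 16
  Event 7 (restock 15): 0 + 15 = 15
  Event 8 (restock 18): 15 + 18 = 33
  Event 9 (restock 16): 33 + 16 = 49
Final: stock = 49, total_sold = 16

First zero at event 2.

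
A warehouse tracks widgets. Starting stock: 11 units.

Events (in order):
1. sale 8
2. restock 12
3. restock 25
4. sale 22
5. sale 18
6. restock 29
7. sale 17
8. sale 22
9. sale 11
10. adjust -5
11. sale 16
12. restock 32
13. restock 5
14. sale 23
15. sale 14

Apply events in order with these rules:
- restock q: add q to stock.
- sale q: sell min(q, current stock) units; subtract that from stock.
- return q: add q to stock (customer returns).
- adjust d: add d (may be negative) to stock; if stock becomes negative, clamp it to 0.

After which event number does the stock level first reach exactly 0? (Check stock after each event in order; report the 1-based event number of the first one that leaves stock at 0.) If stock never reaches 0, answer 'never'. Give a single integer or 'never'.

Answer: 5

Derivation:
Processing events:
Start: stock = 11
  Event 1 (sale 8): sell min(8,11)=8. stock: 11 - 8 = 3. total_sold = 8
  Event 2 (restock 12): 3 + 12 = 15
  Event 3 (restock 25): 15 + 25 = 40
  Event 4 (sale 22): sell min(22,40)=22. stock: 40 - 22 = 18. total_sold = 30
  Event 5 (sale 18): sell min(18,18)=18. stock: 18 - 18 = 0. total_sold = 48
  Event 6 (restock 29): 0 + 29 = 29
  Event 7 (sale 17): sell min(17,29)=17. stock: 29 - 17 = 12. total_sold = 65
  Event 8 (sale 22): sell min(22,12)=12. stock: 12 - 12 = 0. total_sold = 77
  Event 9 (sale 11): sell min(11,0)=0. stock: 0 - 0 = 0. total_sold = 77
  Event 10 (adjust -5): 0 + -5 = 0 (clamped to 0)
  Event 11 (sale 16): sell min(16,0)=0. stock: 0 - 0 = 0. total_sold = 77
  Event 12 (restock 32): 0 + 32 = 32
  Event 13 (restock 5): 32 + 5 = 37
  Event 14 (sale 23): sell min(23,37)=23. stock: 37 - 23 = 14. total_sold = 100
  Event 15 (sale 14): sell min(14,14)=14. stock: 14 - 14 = 0. total_sold = 114
Final: stock = 0, total_sold = 114

First zero at event 5.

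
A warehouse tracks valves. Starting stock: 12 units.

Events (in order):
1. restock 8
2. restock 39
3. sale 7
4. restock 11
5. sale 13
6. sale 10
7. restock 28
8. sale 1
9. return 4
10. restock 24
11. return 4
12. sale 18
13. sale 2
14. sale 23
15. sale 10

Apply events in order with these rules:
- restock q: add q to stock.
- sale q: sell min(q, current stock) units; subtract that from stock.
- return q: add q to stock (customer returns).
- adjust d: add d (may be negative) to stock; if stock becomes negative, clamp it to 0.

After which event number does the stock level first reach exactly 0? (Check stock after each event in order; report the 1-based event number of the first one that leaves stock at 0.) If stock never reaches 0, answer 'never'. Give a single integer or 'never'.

Processing events:
Start: stock = 12
  Event 1 (restock 8): 12 + 8 = 20
  Event 2 (restock 39): 20 + 39 = 59
  Event 3 (sale 7): sell min(7,59)=7. stock: 59 - 7 = 52. total_sold = 7
  Event 4 (restock 11): 52 + 11 = 63
  Event 5 (sale 13): sell min(13,63)=13. stock: 63 - 13 = 50. total_sold = 20
  Event 6 (sale 10): sell min(10,50)=10. stock: 50 - 10 = 40. total_sold = 30
  Event 7 (restock 28): 40 + 28 = 68
  Event 8 (sale 1): sell min(1,68)=1. stock: 68 - 1 = 67. total_sold = 31
  Event 9 (return 4): 67 + 4 = 71
  Event 10 (restock 24): 71 + 24 = 95
  Event 11 (return 4): 95 + 4 = 99
  Event 12 (sale 18): sell min(18,99)=18. stock: 99 - 18 = 81. total_sold = 49
  Event 13 (sale 2): sell min(2,81)=2. stock: 81 - 2 = 79. total_sold = 51
  Event 14 (sale 23): sell min(23,79)=23. stock: 79 - 23 = 56. total_sold = 74
  Event 15 (sale 10): sell min(10,56)=10. stock: 56 - 10 = 46. total_sold = 84
Final: stock = 46, total_sold = 84

Stock never reaches 0.

Answer: never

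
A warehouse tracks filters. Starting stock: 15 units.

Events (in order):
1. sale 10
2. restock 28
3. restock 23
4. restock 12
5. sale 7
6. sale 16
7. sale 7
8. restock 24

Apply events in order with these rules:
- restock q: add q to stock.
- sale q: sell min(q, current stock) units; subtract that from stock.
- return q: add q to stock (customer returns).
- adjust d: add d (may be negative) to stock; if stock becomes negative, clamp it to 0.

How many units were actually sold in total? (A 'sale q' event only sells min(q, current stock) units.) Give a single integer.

Answer: 40

Derivation:
Processing events:
Start: stock = 15
  Event 1 (sale 10): sell min(10,15)=10. stock: 15 - 10 = 5. total_sold = 10
  Event 2 (restock 28): 5 + 28 = 33
  Event 3 (restock 23): 33 + 23 = 56
  Event 4 (restock 12): 56 + 12 = 68
  Event 5 (sale 7): sell min(7,68)=7. stock: 68 - 7 = 61. total_sold = 17
  Event 6 (sale 16): sell min(16,61)=16. stock: 61 - 16 = 45. total_sold = 33
  Event 7 (sale 7): sell min(7,45)=7. stock: 45 - 7 = 38. total_sold = 40
  Event 8 (restock 24): 38 + 24 = 62
Final: stock = 62, total_sold = 40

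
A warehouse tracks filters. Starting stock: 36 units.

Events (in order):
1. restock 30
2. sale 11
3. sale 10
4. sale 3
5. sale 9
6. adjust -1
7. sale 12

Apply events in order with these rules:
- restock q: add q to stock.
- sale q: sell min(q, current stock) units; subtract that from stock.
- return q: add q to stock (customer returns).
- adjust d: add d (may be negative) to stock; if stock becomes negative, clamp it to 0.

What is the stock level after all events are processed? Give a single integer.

Answer: 20

Derivation:
Processing events:
Start: stock = 36
  Event 1 (restock 30): 36 + 30 = 66
  Event 2 (sale 11): sell min(11,66)=11. stock: 66 - 11 = 55. total_sold = 11
  Event 3 (sale 10): sell min(10,55)=10. stock: 55 - 10 = 45. total_sold = 21
  Event 4 (sale 3): sell min(3,45)=3. stock: 45 - 3 = 42. total_sold = 24
  Event 5 (sale 9): sell min(9,42)=9. stock: 42 - 9 = 33. total_sold = 33
  Event 6 (adjust -1): 33 + -1 = 32
  Event 7 (sale 12): sell min(12,32)=12. stock: 32 - 12 = 20. total_sold = 45
Final: stock = 20, total_sold = 45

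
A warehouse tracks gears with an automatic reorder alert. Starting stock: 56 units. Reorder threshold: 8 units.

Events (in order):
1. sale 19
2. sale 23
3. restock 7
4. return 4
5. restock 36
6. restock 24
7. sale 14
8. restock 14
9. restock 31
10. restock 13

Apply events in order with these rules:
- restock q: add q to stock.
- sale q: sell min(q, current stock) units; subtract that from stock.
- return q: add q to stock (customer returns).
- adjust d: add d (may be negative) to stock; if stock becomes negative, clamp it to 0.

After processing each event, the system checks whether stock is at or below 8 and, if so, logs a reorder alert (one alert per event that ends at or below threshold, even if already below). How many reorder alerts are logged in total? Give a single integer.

Processing events:
Start: stock = 56
  Event 1 (sale 19): sell min(19,56)=19. stock: 56 - 19 = 37. total_sold = 19
  Event 2 (sale 23): sell min(23,37)=23. stock: 37 - 23 = 14. total_sold = 42
  Event 3 (restock 7): 14 + 7 = 21
  Event 4 (return 4): 21 + 4 = 25
  Event 5 (restock 36): 25 + 36 = 61
  Event 6 (restock 24): 61 + 24 = 85
  Event 7 (sale 14): sell min(14,85)=14. stock: 85 - 14 = 71. total_sold = 56
  Event 8 (restock 14): 71 + 14 = 85
  Event 9 (restock 31): 85 + 31 = 116
  Event 10 (restock 13): 116 + 13 = 129
Final: stock = 129, total_sold = 56

Checking against threshold 8:
  After event 1: stock=37 > 8
  After event 2: stock=14 > 8
  After event 3: stock=21 > 8
  After event 4: stock=25 > 8
  After event 5: stock=61 > 8
  After event 6: stock=85 > 8
  After event 7: stock=71 > 8
  After event 8: stock=85 > 8
  After event 9: stock=116 > 8
  After event 10: stock=129 > 8
Alert events: []. Count = 0

Answer: 0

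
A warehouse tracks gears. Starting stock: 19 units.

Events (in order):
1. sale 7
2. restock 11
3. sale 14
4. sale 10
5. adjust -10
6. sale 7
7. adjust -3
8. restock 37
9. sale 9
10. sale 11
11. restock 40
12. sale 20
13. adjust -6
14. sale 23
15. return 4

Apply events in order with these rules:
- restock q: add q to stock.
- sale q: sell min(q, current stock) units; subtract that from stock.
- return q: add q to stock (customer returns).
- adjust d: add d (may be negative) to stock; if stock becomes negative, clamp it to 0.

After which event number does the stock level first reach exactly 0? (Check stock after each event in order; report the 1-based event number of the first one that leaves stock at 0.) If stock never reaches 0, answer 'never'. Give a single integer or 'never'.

Answer: 4

Derivation:
Processing events:
Start: stock = 19
  Event 1 (sale 7): sell min(7,19)=7. stock: 19 - 7 = 12. total_sold = 7
  Event 2 (restock 11): 12 + 11 = 23
  Event 3 (sale 14): sell min(14,23)=14. stock: 23 - 14 = 9. total_sold = 21
  Event 4 (sale 10): sell min(10,9)=9. stock: 9 - 9 = 0. total_sold = 30
  Event 5 (adjust -10): 0 + -10 = 0 (clamped to 0)
  Event 6 (sale 7): sell min(7,0)=0. stock: 0 - 0 = 0. total_sold = 30
  Event 7 (adjust -3): 0 + -3 = 0 (clamped to 0)
  Event 8 (restock 37): 0 + 37 = 37
  Event 9 (sale 9): sell min(9,37)=9. stock: 37 - 9 = 28. total_sold = 39
  Event 10 (sale 11): sell min(11,28)=11. stock: 28 - 11 = 17. total_sold = 50
  Event 11 (restock 40): 17 + 40 = 57
  Event 12 (sale 20): sell min(20,57)=20. stock: 57 - 20 = 37. total_sold = 70
  Event 13 (adjust -6): 37 + -6 = 31
  Event 14 (sale 23): sell min(23,31)=23. stock: 31 - 23 = 8. total_sold = 93
  Event 15 (return 4): 8 + 4 = 12
Final: stock = 12, total_sold = 93

First zero at event 4.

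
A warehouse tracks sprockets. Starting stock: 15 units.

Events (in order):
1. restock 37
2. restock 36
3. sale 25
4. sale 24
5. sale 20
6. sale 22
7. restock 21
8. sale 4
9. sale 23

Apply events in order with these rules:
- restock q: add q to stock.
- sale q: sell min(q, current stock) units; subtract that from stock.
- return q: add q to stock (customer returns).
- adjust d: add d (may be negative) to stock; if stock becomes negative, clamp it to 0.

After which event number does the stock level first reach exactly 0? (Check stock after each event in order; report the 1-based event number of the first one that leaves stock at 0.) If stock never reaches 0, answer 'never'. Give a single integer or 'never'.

Processing events:
Start: stock = 15
  Event 1 (restock 37): 15 + 37 = 52
  Event 2 (restock 36): 52 + 36 = 88
  Event 3 (sale 25): sell min(25,88)=25. stock: 88 - 25 = 63. total_sold = 25
  Event 4 (sale 24): sell min(24,63)=24. stock: 63 - 24 = 39. total_sold = 49
  Event 5 (sale 20): sell min(20,39)=20. stock: 39 - 20 = 19. total_sold = 69
  Event 6 (sale 22): sell min(22,19)=19. stock: 19 - 19 = 0. total_sold = 88
  Event 7 (restock 21): 0 + 21 = 21
  Event 8 (sale 4): sell min(4,21)=4. stock: 21 - 4 = 17. total_sold = 92
  Event 9 (sale 23): sell min(23,17)=17. stock: 17 - 17 = 0. total_sold = 109
Final: stock = 0, total_sold = 109

First zero at event 6.

Answer: 6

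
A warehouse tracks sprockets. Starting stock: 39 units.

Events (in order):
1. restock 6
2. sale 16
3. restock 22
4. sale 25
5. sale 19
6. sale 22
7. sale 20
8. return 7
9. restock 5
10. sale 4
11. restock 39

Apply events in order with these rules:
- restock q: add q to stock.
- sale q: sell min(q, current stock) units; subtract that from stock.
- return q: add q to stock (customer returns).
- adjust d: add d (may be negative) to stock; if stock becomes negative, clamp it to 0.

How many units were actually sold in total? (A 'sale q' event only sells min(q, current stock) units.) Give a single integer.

Processing events:
Start: stock = 39
  Event 1 (restock 6): 39 + 6 = 45
  Event 2 (sale 16): sell min(16,45)=16. stock: 45 - 16 = 29. total_sold = 16
  Event 3 (restock 22): 29 + 22 = 51
  Event 4 (sale 25): sell min(25,51)=25. stock: 51 - 25 = 26. total_sold = 41
  Event 5 (sale 19): sell min(19,26)=19. stock: 26 - 19 = 7. total_sold = 60
  Event 6 (sale 22): sell min(22,7)=7. stock: 7 - 7 = 0. total_sold = 67
  Event 7 (sale 20): sell min(20,0)=0. stock: 0 - 0 = 0. total_sold = 67
  Event 8 (return 7): 0 + 7 = 7
  Event 9 (restock 5): 7 + 5 = 12
  Event 10 (sale 4): sell min(4,12)=4. stock: 12 - 4 = 8. total_sold = 71
  Event 11 (restock 39): 8 + 39 = 47
Final: stock = 47, total_sold = 71

Answer: 71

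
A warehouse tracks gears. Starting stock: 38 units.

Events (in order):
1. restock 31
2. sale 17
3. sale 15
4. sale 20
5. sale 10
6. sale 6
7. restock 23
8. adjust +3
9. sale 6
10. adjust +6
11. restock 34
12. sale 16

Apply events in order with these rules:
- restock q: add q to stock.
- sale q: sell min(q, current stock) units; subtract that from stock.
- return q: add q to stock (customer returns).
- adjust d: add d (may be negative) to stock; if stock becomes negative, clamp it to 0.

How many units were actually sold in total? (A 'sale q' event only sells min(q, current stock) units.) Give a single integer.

Processing events:
Start: stock = 38
  Event 1 (restock 31): 38 + 31 = 69
  Event 2 (sale 17): sell min(17,69)=17. stock: 69 - 17 = 52. total_sold = 17
  Event 3 (sale 15): sell min(15,52)=15. stock: 52 - 15 = 37. total_sold = 32
  Event 4 (sale 20): sell min(20,37)=20. stock: 37 - 20 = 17. total_sold = 52
  Event 5 (sale 10): sell min(10,17)=10. stock: 17 - 10 = 7. total_sold = 62
  Event 6 (sale 6): sell min(6,7)=6. stock: 7 - 6 = 1. total_sold = 68
  Event 7 (restock 23): 1 + 23 = 24
  Event 8 (adjust +3): 24 + 3 = 27
  Event 9 (sale 6): sell min(6,27)=6. stock: 27 - 6 = 21. total_sold = 74
  Event 10 (adjust +6): 21 + 6 = 27
  Event 11 (restock 34): 27 + 34 = 61
  Event 12 (sale 16): sell min(16,61)=16. stock: 61 - 16 = 45. total_sold = 90
Final: stock = 45, total_sold = 90

Answer: 90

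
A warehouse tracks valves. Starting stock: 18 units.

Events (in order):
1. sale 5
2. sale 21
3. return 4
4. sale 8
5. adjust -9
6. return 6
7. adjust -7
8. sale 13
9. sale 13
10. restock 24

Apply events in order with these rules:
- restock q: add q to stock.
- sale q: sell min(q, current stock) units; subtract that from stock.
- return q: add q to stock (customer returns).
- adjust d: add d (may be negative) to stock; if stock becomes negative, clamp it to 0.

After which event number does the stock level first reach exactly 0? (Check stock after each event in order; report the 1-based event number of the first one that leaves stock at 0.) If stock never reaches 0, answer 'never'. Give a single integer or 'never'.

Processing events:
Start: stock = 18
  Event 1 (sale 5): sell min(5,18)=5. stock: 18 - 5 = 13. total_sold = 5
  Event 2 (sale 21): sell min(21,13)=13. stock: 13 - 13 = 0. total_sold = 18
  Event 3 (return 4): 0 + 4 = 4
  Event 4 (sale 8): sell min(8,4)=4. stock: 4 - 4 = 0. total_sold = 22
  Event 5 (adjust -9): 0 + -9 = 0 (clamped to 0)
  Event 6 (return 6): 0 + 6 = 6
  Event 7 (adjust -7): 6 + -7 = 0 (clamped to 0)
  Event 8 (sale 13): sell min(13,0)=0. stock: 0 - 0 = 0. total_sold = 22
  Event 9 (sale 13): sell min(13,0)=0. stock: 0 - 0 = 0. total_sold = 22
  Event 10 (restock 24): 0 + 24 = 24
Final: stock = 24, total_sold = 22

First zero at event 2.

Answer: 2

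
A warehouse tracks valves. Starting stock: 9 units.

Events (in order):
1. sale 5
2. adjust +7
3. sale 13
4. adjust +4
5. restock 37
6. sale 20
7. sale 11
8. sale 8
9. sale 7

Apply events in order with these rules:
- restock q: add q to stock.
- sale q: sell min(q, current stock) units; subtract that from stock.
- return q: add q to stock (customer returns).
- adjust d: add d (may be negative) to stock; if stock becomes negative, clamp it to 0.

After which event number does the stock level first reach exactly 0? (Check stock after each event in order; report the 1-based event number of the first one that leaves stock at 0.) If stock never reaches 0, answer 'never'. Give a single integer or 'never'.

Answer: 3

Derivation:
Processing events:
Start: stock = 9
  Event 1 (sale 5): sell min(5,9)=5. stock: 9 - 5 = 4. total_sold = 5
  Event 2 (adjust +7): 4 + 7 = 11
  Event 3 (sale 13): sell min(13,11)=11. stock: 11 - 11 = 0. total_sold = 16
  Event 4 (adjust +4): 0 + 4 = 4
  Event 5 (restock 37): 4 + 37 = 41
  Event 6 (sale 20): sell min(20,41)=20. stock: 41 - 20 = 21. total_sold = 36
  Event 7 (sale 11): sell min(11,21)=11. stock: 21 - 11 = 10. total_sold = 47
  Event 8 (sale 8): sell min(8,10)=8. stock: 10 - 8 = 2. total_sold = 55
  Event 9 (sale 7): sell min(7,2)=2. stock: 2 - 2 = 0. total_sold = 57
Final: stock = 0, total_sold = 57

First zero at event 3.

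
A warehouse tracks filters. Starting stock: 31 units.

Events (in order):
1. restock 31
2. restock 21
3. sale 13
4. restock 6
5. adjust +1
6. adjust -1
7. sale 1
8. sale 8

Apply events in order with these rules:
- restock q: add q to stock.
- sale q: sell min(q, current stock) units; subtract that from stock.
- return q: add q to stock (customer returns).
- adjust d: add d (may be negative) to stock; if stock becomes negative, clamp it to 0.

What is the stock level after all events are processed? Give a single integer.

Processing events:
Start: stock = 31
  Event 1 (restock 31): 31 + 31 = 62
  Event 2 (restock 21): 62 + 21 = 83
  Event 3 (sale 13): sell min(13,83)=13. stock: 83 - 13 = 70. total_sold = 13
  Event 4 (restock 6): 70 + 6 = 76
  Event 5 (adjust +1): 76 + 1 = 77
  Event 6 (adjust -1): 77 + -1 = 76
  Event 7 (sale 1): sell min(1,76)=1. stock: 76 - 1 = 75. total_sold = 14
  Event 8 (sale 8): sell min(8,75)=8. stock: 75 - 8 = 67. total_sold = 22
Final: stock = 67, total_sold = 22

Answer: 67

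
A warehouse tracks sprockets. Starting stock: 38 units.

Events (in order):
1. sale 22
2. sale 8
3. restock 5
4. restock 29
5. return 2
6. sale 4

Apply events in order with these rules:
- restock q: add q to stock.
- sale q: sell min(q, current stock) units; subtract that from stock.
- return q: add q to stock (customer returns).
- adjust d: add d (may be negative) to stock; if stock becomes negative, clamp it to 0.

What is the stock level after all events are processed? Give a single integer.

Answer: 40

Derivation:
Processing events:
Start: stock = 38
  Event 1 (sale 22): sell min(22,38)=22. stock: 38 - 22 = 16. total_sold = 22
  Event 2 (sale 8): sell min(8,16)=8. stock: 16 - 8 = 8. total_sold = 30
  Event 3 (restock 5): 8 + 5 = 13
  Event 4 (restock 29): 13 + 29 = 42
  Event 5 (return 2): 42 + 2 = 44
  Event 6 (sale 4): sell min(4,44)=4. stock: 44 - 4 = 40. total_sold = 34
Final: stock = 40, total_sold = 34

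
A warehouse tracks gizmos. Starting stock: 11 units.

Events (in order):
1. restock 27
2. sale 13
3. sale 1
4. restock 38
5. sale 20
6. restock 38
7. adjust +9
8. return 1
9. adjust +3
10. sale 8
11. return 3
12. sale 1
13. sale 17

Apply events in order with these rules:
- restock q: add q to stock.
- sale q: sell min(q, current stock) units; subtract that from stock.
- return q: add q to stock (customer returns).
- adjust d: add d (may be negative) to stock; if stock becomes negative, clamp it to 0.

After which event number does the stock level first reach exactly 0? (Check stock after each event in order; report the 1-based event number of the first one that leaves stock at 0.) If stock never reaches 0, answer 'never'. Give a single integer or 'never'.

Processing events:
Start: stock = 11
  Event 1 (restock 27): 11 + 27 = 38
  Event 2 (sale 13): sell min(13,38)=13. stock: 38 - 13 = 25. total_sold = 13
  Event 3 (sale 1): sell min(1,25)=1. stock: 25 - 1 = 24. total_sold = 14
  Event 4 (restock 38): 24 + 38 = 62
  Event 5 (sale 20): sell min(20,62)=20. stock: 62 - 20 = 42. total_sold = 34
  Event 6 (restock 38): 42 + 38 = 80
  Event 7 (adjust +9): 80 + 9 = 89
  Event 8 (return 1): 89 + 1 = 90
  Event 9 (adjust +3): 90 + 3 = 93
  Event 10 (sale 8): sell min(8,93)=8. stock: 93 - 8 = 85. total_sold = 42
  Event 11 (return 3): 85 + 3 = 88
  Event 12 (sale 1): sell min(1,88)=1. stock: 88 - 1 = 87. total_sold = 43
  Event 13 (sale 17): sell min(17,87)=17. stock: 87 - 17 = 70. total_sold = 60
Final: stock = 70, total_sold = 60

Stock never reaches 0.

Answer: never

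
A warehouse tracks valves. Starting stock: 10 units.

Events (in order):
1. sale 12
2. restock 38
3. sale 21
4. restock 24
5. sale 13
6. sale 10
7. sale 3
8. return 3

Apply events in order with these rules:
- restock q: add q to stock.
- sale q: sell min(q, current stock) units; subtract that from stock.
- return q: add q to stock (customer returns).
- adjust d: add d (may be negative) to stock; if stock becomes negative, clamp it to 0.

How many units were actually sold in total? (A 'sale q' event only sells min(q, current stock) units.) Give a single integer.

Answer: 57

Derivation:
Processing events:
Start: stock = 10
  Event 1 (sale 12): sell min(12,10)=10. stock: 10 - 10 = 0. total_sold = 10
  Event 2 (restock 38): 0 + 38 = 38
  Event 3 (sale 21): sell min(21,38)=21. stock: 38 - 21 = 17. total_sold = 31
  Event 4 (restock 24): 17 + 24 = 41
  Event 5 (sale 13): sell min(13,41)=13. stock: 41 - 13 = 28. total_sold = 44
  Event 6 (sale 10): sell min(10,28)=10. stock: 28 - 10 = 18. total_sold = 54
  Event 7 (sale 3): sell min(3,18)=3. stock: 18 - 3 = 15. total_sold = 57
  Event 8 (return 3): 15 + 3 = 18
Final: stock = 18, total_sold = 57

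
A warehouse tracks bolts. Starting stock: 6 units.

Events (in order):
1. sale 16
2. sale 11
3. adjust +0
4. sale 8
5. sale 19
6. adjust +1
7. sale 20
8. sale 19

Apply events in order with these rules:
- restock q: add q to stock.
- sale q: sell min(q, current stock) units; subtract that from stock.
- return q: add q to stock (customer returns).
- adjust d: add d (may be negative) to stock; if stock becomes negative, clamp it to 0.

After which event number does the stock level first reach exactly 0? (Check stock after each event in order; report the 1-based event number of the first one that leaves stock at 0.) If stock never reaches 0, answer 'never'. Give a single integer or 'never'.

Processing events:
Start: stock = 6
  Event 1 (sale 16): sell min(16,6)=6. stock: 6 - 6 = 0. total_sold = 6
  Event 2 (sale 11): sell min(11,0)=0. stock: 0 - 0 = 0. total_sold = 6
  Event 3 (adjust +0): 0 + 0 = 0
  Event 4 (sale 8): sell min(8,0)=0. stock: 0 - 0 = 0. total_sold = 6
  Event 5 (sale 19): sell min(19,0)=0. stock: 0 - 0 = 0. total_sold = 6
  Event 6 (adjust +1): 0 + 1 = 1
  Event 7 (sale 20): sell min(20,1)=1. stock: 1 - 1 = 0. total_sold = 7
  Event 8 (sale 19): sell min(19,0)=0. stock: 0 - 0 = 0. total_sold = 7
Final: stock = 0, total_sold = 7

First zero at event 1.

Answer: 1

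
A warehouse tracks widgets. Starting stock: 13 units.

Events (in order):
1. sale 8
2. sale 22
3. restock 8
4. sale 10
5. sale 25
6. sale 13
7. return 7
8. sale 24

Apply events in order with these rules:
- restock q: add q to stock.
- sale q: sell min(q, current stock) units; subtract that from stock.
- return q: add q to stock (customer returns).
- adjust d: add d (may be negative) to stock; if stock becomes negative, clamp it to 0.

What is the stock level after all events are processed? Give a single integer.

Answer: 0

Derivation:
Processing events:
Start: stock = 13
  Event 1 (sale 8): sell min(8,13)=8. stock: 13 - 8 = 5. total_sold = 8
  Event 2 (sale 22): sell min(22,5)=5. stock: 5 - 5 = 0. total_sold = 13
  Event 3 (restock 8): 0 + 8 = 8
  Event 4 (sale 10): sell min(10,8)=8. stock: 8 - 8 = 0. total_sold = 21
  Event 5 (sale 25): sell min(25,0)=0. stock: 0 - 0 = 0. total_sold = 21
  Event 6 (sale 13): sell min(13,0)=0. stock: 0 - 0 = 0. total_sold = 21
  Event 7 (return 7): 0 + 7 = 7
  Event 8 (sale 24): sell min(24,7)=7. stock: 7 - 7 = 0. total_sold = 28
Final: stock = 0, total_sold = 28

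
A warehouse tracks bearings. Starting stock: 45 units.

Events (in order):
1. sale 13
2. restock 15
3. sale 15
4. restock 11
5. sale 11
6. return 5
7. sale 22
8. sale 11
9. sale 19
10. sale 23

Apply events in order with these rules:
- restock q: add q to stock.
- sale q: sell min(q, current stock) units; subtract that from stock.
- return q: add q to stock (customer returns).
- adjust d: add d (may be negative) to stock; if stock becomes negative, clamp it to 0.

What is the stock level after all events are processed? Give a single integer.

Processing events:
Start: stock = 45
  Event 1 (sale 13): sell min(13,45)=13. stock: 45 - 13 = 32. total_sold = 13
  Event 2 (restock 15): 32 + 15 = 47
  Event 3 (sale 15): sell min(15,47)=15. stock: 47 - 15 = 32. total_sold = 28
  Event 4 (restock 11): 32 + 11 = 43
  Event 5 (sale 11): sell min(11,43)=11. stock: 43 - 11 = 32. total_sold = 39
  Event 6 (return 5): 32 + 5 = 37
  Event 7 (sale 22): sell min(22,37)=22. stock: 37 - 22 = 15. total_sold = 61
  Event 8 (sale 11): sell min(11,15)=11. stock: 15 - 11 = 4. total_sold = 72
  Event 9 (sale 19): sell min(19,4)=4. stock: 4 - 4 = 0. total_sold = 76
  Event 10 (sale 23): sell min(23,0)=0. stock: 0 - 0 = 0. total_sold = 76
Final: stock = 0, total_sold = 76

Answer: 0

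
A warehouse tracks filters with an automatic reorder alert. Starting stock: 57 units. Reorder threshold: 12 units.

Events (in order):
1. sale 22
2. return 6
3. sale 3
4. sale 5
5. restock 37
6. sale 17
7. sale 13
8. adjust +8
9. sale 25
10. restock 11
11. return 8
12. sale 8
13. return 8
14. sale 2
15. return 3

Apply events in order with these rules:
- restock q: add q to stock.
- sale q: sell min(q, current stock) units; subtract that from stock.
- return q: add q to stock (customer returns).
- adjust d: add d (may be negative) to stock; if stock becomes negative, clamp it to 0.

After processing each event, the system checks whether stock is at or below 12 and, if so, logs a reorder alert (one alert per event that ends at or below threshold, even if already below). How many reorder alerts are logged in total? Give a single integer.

Processing events:
Start: stock = 57
  Event 1 (sale 22): sell min(22,57)=22. stock: 57 - 22 = 35. total_sold = 22
  Event 2 (return 6): 35 + 6 = 41
  Event 3 (sale 3): sell min(3,41)=3. stock: 41 - 3 = 38. total_sold = 25
  Event 4 (sale 5): sell min(5,38)=5. stock: 38 - 5 = 33. total_sold = 30
  Event 5 (restock 37): 33 + 37 = 70
  Event 6 (sale 17): sell min(17,70)=17. stock: 70 - 17 = 53. total_sold = 47
  Event 7 (sale 13): sell min(13,53)=13. stock: 53 - 13 = 40. total_sold = 60
  Event 8 (adjust +8): 40 + 8 = 48
  Event 9 (sale 25): sell min(25,48)=25. stock: 48 - 25 = 23. total_sold = 85
  Event 10 (restock 11): 23 + 11 = 34
  Event 11 (return 8): 34 + 8 = 42
  Event 12 (sale 8): sell min(8,42)=8. stock: 42 - 8 = 34. total_sold = 93
  Event 13 (return 8): 34 + 8 = 42
  Event 14 (sale 2): sell min(2,42)=2. stock: 42 - 2 = 40. total_sold = 95
  Event 15 (return 3): 40 + 3 = 43
Final: stock = 43, total_sold = 95

Checking against threshold 12:
  After event 1: stock=35 > 12
  After event 2: stock=41 > 12
  After event 3: stock=38 > 12
  After event 4: stock=33 > 12
  After event 5: stock=70 > 12
  After event 6: stock=53 > 12
  After event 7: stock=40 > 12
  After event 8: stock=48 > 12
  After event 9: stock=23 > 12
  After event 10: stock=34 > 12
  After event 11: stock=42 > 12
  After event 12: stock=34 > 12
  After event 13: stock=42 > 12
  After event 14: stock=40 > 12
  After event 15: stock=43 > 12
Alert events: []. Count = 0

Answer: 0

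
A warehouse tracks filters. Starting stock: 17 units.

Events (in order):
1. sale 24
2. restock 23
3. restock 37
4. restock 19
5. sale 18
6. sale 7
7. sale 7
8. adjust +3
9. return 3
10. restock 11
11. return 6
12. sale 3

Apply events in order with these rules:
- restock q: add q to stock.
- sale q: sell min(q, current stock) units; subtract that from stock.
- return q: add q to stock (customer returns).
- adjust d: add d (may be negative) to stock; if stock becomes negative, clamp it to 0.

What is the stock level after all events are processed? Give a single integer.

Processing events:
Start: stock = 17
  Event 1 (sale 24): sell min(24,17)=17. stock: 17 - 17 = 0. total_sold = 17
  Event 2 (restock 23): 0 + 23 = 23
  Event 3 (restock 37): 23 + 37 = 60
  Event 4 (restock 19): 60 + 19 = 79
  Event 5 (sale 18): sell min(18,79)=18. stock: 79 - 18 = 61. total_sold = 35
  Event 6 (sale 7): sell min(7,61)=7. stock: 61 - 7 = 54. total_sold = 42
  Event 7 (sale 7): sell min(7,54)=7. stock: 54 - 7 = 47. total_sold = 49
  Event 8 (adjust +3): 47 + 3 = 50
  Event 9 (return 3): 50 + 3 = 53
  Event 10 (restock 11): 53 + 11 = 64
  Event 11 (return 6): 64 + 6 = 70
  Event 12 (sale 3): sell min(3,70)=3. stock: 70 - 3 = 67. total_sold = 52
Final: stock = 67, total_sold = 52

Answer: 67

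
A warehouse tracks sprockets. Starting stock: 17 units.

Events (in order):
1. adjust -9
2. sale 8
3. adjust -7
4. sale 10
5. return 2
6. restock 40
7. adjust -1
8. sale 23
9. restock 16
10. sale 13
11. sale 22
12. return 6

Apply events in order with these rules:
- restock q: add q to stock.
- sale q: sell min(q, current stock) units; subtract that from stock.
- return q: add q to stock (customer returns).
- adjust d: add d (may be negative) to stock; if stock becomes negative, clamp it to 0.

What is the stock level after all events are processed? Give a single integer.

Processing events:
Start: stock = 17
  Event 1 (adjust -9): 17 + -9 = 8
  Event 2 (sale 8): sell min(8,8)=8. stock: 8 - 8 = 0. total_sold = 8
  Event 3 (adjust -7): 0 + -7 = 0 (clamped to 0)
  Event 4 (sale 10): sell min(10,0)=0. stock: 0 - 0 = 0. total_sold = 8
  Event 5 (return 2): 0 + 2 = 2
  Event 6 (restock 40): 2 + 40 = 42
  Event 7 (adjust -1): 42 + -1 = 41
  Event 8 (sale 23): sell min(23,41)=23. stock: 41 - 23 = 18. total_sold = 31
  Event 9 (restock 16): 18 + 16 = 34
  Event 10 (sale 13): sell min(13,34)=13. stock: 34 - 13 = 21. total_sold = 44
  Event 11 (sale 22): sell min(22,21)=21. stock: 21 - 21 = 0. total_sold = 65
  Event 12 (return 6): 0 + 6 = 6
Final: stock = 6, total_sold = 65

Answer: 6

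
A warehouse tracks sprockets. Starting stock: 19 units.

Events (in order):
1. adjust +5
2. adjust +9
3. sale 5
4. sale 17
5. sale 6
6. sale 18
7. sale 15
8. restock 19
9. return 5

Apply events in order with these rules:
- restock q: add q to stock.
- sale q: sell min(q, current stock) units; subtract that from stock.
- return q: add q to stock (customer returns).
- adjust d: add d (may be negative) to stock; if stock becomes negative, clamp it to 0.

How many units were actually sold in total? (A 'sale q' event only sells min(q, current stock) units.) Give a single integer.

Processing events:
Start: stock = 19
  Event 1 (adjust +5): 19 + 5 = 24
  Event 2 (adjust +9): 24 + 9 = 33
  Event 3 (sale 5): sell min(5,33)=5. stock: 33 - 5 = 28. total_sold = 5
  Event 4 (sale 17): sell min(17,28)=17. stock: 28 - 17 = 11. total_sold = 22
  Event 5 (sale 6): sell min(6,11)=6. stock: 11 - 6 = 5. total_sold = 28
  Event 6 (sale 18): sell min(18,5)=5. stock: 5 - 5 = 0. total_sold = 33
  Event 7 (sale 15): sell min(15,0)=0. stock: 0 - 0 = 0. total_sold = 33
  Event 8 (restock 19): 0 + 19 = 19
  Event 9 (return 5): 19 + 5 = 24
Final: stock = 24, total_sold = 33

Answer: 33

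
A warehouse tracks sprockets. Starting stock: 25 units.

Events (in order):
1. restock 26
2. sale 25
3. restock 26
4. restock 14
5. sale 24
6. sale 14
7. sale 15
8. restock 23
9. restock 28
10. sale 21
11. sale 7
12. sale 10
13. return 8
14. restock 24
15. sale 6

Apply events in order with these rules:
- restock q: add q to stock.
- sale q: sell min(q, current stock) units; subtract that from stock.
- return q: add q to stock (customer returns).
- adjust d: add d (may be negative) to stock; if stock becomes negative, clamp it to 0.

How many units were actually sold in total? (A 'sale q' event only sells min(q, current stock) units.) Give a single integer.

Processing events:
Start: stock = 25
  Event 1 (restock 26): 25 + 26 = 51
  Event 2 (sale 25): sell min(25,51)=25. stock: 51 - 25 = 26. total_sold = 25
  Event 3 (restock 26): 26 + 26 = 52
  Event 4 (restock 14): 52 + 14 = 66
  Event 5 (sale 24): sell min(24,66)=24. stock: 66 - 24 = 42. total_sold = 49
  Event 6 (sale 14): sell min(14,42)=14. stock: 42 - 14 = 28. total_sold = 63
  Event 7 (sale 15): sell min(15,28)=15. stock: 28 - 15 = 13. total_sold = 78
  Event 8 (restock 23): 13 + 23 = 36
  Event 9 (restock 28): 36 + 28 = 64
  Event 10 (sale 21): sell min(21,64)=21. stock: 64 - 21 = 43. total_sold = 99
  Event 11 (sale 7): sell min(7,43)=7. stock: 43 - 7 = 36. total_sold = 106
  Event 12 (sale 10): sell min(10,36)=10. stock: 36 - 10 = 26. total_sold = 116
  Event 13 (return 8): 26 + 8 = 34
  Event 14 (restock 24): 34 + 24 = 58
  Event 15 (sale 6): sell min(6,58)=6. stock: 58 - 6 = 52. total_sold = 122
Final: stock = 52, total_sold = 122

Answer: 122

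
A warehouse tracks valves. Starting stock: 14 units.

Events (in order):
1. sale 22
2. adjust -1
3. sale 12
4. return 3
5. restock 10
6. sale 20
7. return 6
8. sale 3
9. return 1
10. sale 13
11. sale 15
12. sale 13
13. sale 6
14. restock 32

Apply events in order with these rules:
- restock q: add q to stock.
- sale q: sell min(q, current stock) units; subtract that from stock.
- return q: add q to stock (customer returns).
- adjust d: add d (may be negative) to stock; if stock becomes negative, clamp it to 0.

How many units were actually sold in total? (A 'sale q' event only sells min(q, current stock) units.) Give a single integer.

Processing events:
Start: stock = 14
  Event 1 (sale 22): sell min(22,14)=14. stock: 14 - 14 = 0. total_sold = 14
  Event 2 (adjust -1): 0 + -1 = 0 (clamped to 0)
  Event 3 (sale 12): sell min(12,0)=0. stock: 0 - 0 = 0. total_sold = 14
  Event 4 (return 3): 0 + 3 = 3
  Event 5 (restock 10): 3 + 10 = 13
  Event 6 (sale 20): sell min(20,13)=13. stock: 13 - 13 = 0. total_sold = 27
  Event 7 (return 6): 0 + 6 = 6
  Event 8 (sale 3): sell min(3,6)=3. stock: 6 - 3 = 3. total_sold = 30
  Event 9 (return 1): 3 + 1 = 4
  Event 10 (sale 13): sell min(13,4)=4. stock: 4 - 4 = 0. total_sold = 34
  Event 11 (sale 15): sell min(15,0)=0. stock: 0 - 0 = 0. total_sold = 34
  Event 12 (sale 13): sell min(13,0)=0. stock: 0 - 0 = 0. total_sold = 34
  Event 13 (sale 6): sell min(6,0)=0. stock: 0 - 0 = 0. total_sold = 34
  Event 14 (restock 32): 0 + 32 = 32
Final: stock = 32, total_sold = 34

Answer: 34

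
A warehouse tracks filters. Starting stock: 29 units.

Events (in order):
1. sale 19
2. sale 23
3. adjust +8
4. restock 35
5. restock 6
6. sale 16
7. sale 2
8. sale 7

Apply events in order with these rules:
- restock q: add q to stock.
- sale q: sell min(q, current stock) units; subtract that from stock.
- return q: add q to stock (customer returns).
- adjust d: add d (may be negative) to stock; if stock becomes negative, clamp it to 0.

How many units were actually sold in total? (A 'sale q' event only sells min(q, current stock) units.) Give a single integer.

Processing events:
Start: stock = 29
  Event 1 (sale 19): sell min(19,29)=19. stock: 29 - 19 = 10. total_sold = 19
  Event 2 (sale 23): sell min(23,10)=10. stock: 10 - 10 = 0. total_sold = 29
  Event 3 (adjust +8): 0 + 8 = 8
  Event 4 (restock 35): 8 + 35 = 43
  Event 5 (restock 6): 43 + 6 = 49
  Event 6 (sale 16): sell min(16,49)=16. stock: 49 - 16 = 33. total_sold = 45
  Event 7 (sale 2): sell min(2,33)=2. stock: 33 - 2 = 31. total_sold = 47
  Event 8 (sale 7): sell min(7,31)=7. stock: 31 - 7 = 24. total_sold = 54
Final: stock = 24, total_sold = 54

Answer: 54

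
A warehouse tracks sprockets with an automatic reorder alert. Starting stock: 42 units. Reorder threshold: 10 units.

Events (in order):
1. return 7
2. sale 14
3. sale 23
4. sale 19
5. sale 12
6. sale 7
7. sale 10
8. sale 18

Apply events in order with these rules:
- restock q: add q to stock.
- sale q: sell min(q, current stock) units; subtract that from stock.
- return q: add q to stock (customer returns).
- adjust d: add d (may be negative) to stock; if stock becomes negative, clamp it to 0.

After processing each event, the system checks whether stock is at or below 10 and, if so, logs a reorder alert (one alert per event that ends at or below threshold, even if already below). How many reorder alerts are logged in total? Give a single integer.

Answer: 5

Derivation:
Processing events:
Start: stock = 42
  Event 1 (return 7): 42 + 7 = 49
  Event 2 (sale 14): sell min(14,49)=14. stock: 49 - 14 = 35. total_sold = 14
  Event 3 (sale 23): sell min(23,35)=23. stock: 35 - 23 = 12. total_sold = 37
  Event 4 (sale 19): sell min(19,12)=12. stock: 12 - 12 = 0. total_sold = 49
  Event 5 (sale 12): sell min(12,0)=0. stock: 0 - 0 = 0. total_sold = 49
  Event 6 (sale 7): sell min(7,0)=0. stock: 0 - 0 = 0. total_sold = 49
  Event 7 (sale 10): sell min(10,0)=0. stock: 0 - 0 = 0. total_sold = 49
  Event 8 (sale 18): sell min(18,0)=0. stock: 0 - 0 = 0. total_sold = 49
Final: stock = 0, total_sold = 49

Checking against threshold 10:
  After event 1: stock=49 > 10
  After event 2: stock=35 > 10
  After event 3: stock=12 > 10
  After event 4: stock=0 <= 10 -> ALERT
  After event 5: stock=0 <= 10 -> ALERT
  After event 6: stock=0 <= 10 -> ALERT
  After event 7: stock=0 <= 10 -> ALERT
  After event 8: stock=0 <= 10 -> ALERT
Alert events: [4, 5, 6, 7, 8]. Count = 5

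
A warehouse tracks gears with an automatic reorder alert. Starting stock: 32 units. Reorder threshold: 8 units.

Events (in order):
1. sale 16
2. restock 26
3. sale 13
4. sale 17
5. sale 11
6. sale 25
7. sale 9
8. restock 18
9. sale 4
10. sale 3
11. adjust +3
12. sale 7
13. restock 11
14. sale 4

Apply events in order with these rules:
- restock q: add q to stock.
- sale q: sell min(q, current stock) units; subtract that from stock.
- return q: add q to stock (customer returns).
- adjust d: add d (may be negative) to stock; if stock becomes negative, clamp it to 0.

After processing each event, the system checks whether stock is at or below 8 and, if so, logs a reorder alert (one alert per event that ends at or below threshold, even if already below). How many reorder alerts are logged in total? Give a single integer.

Answer: 4

Derivation:
Processing events:
Start: stock = 32
  Event 1 (sale 16): sell min(16,32)=16. stock: 32 - 16 = 16. total_sold = 16
  Event 2 (restock 26): 16 + 26 = 42
  Event 3 (sale 13): sell min(13,42)=13. stock: 42 - 13 = 29. total_sold = 29
  Event 4 (sale 17): sell min(17,29)=17. stock: 29 - 17 = 12. total_sold = 46
  Event 5 (sale 11): sell min(11,12)=11. stock: 12 - 11 = 1. total_sold = 57
  Event 6 (sale 25): sell min(25,1)=1. stock: 1 - 1 = 0. total_sold = 58
  Event 7 (sale 9): sell min(9,0)=0. stock: 0 - 0 = 0. total_sold = 58
  Event 8 (restock 18): 0 + 18 = 18
  Event 9 (sale 4): sell min(4,18)=4. stock: 18 - 4 = 14. total_sold = 62
  Event 10 (sale 3): sell min(3,14)=3. stock: 14 - 3 = 11. total_sold = 65
  Event 11 (adjust +3): 11 + 3 = 14
  Event 12 (sale 7): sell min(7,14)=7. stock: 14 - 7 = 7. total_sold = 72
  Event 13 (restock 11): 7 + 11 = 18
  Event 14 (sale 4): sell min(4,18)=4. stock: 18 - 4 = 14. total_sold = 76
Final: stock = 14, total_sold = 76

Checking against threshold 8:
  After event 1: stock=16 > 8
  After event 2: stock=42 > 8
  After event 3: stock=29 > 8
  After event 4: stock=12 > 8
  After event 5: stock=1 <= 8 -> ALERT
  After event 6: stock=0 <= 8 -> ALERT
  After event 7: stock=0 <= 8 -> ALERT
  After event 8: stock=18 > 8
  After event 9: stock=14 > 8
  After event 10: stock=11 > 8
  After event 11: stock=14 > 8
  After event 12: stock=7 <= 8 -> ALERT
  After event 13: stock=18 > 8
  After event 14: stock=14 > 8
Alert events: [5, 6, 7, 12]. Count = 4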